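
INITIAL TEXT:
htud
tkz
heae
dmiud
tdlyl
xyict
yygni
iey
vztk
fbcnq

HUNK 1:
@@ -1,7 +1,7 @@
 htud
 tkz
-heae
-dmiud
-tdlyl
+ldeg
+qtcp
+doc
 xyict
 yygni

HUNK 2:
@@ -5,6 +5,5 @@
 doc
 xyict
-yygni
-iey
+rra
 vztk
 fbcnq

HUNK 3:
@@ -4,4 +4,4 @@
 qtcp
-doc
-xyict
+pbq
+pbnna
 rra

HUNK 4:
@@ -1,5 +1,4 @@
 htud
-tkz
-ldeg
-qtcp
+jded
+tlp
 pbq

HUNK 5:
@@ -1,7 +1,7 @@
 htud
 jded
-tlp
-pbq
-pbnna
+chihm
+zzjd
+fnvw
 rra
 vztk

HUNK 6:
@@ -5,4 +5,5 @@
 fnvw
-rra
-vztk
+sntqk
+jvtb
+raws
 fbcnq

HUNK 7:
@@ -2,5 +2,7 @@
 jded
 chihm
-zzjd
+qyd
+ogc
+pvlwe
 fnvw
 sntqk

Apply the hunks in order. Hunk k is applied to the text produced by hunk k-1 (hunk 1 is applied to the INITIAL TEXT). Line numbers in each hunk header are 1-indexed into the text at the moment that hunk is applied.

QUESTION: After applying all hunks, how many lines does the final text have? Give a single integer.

Answer: 11

Derivation:
Hunk 1: at line 1 remove [heae,dmiud,tdlyl] add [ldeg,qtcp,doc] -> 10 lines: htud tkz ldeg qtcp doc xyict yygni iey vztk fbcnq
Hunk 2: at line 5 remove [yygni,iey] add [rra] -> 9 lines: htud tkz ldeg qtcp doc xyict rra vztk fbcnq
Hunk 3: at line 4 remove [doc,xyict] add [pbq,pbnna] -> 9 lines: htud tkz ldeg qtcp pbq pbnna rra vztk fbcnq
Hunk 4: at line 1 remove [tkz,ldeg,qtcp] add [jded,tlp] -> 8 lines: htud jded tlp pbq pbnna rra vztk fbcnq
Hunk 5: at line 1 remove [tlp,pbq,pbnna] add [chihm,zzjd,fnvw] -> 8 lines: htud jded chihm zzjd fnvw rra vztk fbcnq
Hunk 6: at line 5 remove [rra,vztk] add [sntqk,jvtb,raws] -> 9 lines: htud jded chihm zzjd fnvw sntqk jvtb raws fbcnq
Hunk 7: at line 2 remove [zzjd] add [qyd,ogc,pvlwe] -> 11 lines: htud jded chihm qyd ogc pvlwe fnvw sntqk jvtb raws fbcnq
Final line count: 11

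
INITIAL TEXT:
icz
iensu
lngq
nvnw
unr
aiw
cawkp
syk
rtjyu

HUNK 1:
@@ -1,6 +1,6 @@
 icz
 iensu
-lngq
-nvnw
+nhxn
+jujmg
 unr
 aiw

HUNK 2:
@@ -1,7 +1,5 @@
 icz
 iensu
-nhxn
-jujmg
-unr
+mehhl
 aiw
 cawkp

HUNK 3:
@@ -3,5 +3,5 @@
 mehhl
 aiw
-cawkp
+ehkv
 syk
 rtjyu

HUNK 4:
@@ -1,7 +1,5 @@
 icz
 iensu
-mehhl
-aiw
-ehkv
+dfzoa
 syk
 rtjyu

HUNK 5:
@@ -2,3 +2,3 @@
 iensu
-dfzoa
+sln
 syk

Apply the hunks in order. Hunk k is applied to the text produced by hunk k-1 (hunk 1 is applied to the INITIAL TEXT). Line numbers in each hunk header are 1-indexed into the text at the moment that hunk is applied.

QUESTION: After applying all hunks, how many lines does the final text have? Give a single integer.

Answer: 5

Derivation:
Hunk 1: at line 1 remove [lngq,nvnw] add [nhxn,jujmg] -> 9 lines: icz iensu nhxn jujmg unr aiw cawkp syk rtjyu
Hunk 2: at line 1 remove [nhxn,jujmg,unr] add [mehhl] -> 7 lines: icz iensu mehhl aiw cawkp syk rtjyu
Hunk 3: at line 3 remove [cawkp] add [ehkv] -> 7 lines: icz iensu mehhl aiw ehkv syk rtjyu
Hunk 4: at line 1 remove [mehhl,aiw,ehkv] add [dfzoa] -> 5 lines: icz iensu dfzoa syk rtjyu
Hunk 5: at line 2 remove [dfzoa] add [sln] -> 5 lines: icz iensu sln syk rtjyu
Final line count: 5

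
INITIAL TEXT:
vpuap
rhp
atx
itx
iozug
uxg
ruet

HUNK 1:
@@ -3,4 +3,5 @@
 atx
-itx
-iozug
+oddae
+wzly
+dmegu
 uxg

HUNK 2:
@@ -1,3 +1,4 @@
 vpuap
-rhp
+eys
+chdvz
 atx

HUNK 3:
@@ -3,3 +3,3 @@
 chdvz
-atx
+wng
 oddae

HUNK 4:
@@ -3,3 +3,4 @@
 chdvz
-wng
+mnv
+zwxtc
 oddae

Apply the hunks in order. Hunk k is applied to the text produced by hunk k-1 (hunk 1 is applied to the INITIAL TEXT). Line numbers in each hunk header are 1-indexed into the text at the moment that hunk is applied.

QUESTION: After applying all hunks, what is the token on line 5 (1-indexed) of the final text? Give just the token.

Answer: zwxtc

Derivation:
Hunk 1: at line 3 remove [itx,iozug] add [oddae,wzly,dmegu] -> 8 lines: vpuap rhp atx oddae wzly dmegu uxg ruet
Hunk 2: at line 1 remove [rhp] add [eys,chdvz] -> 9 lines: vpuap eys chdvz atx oddae wzly dmegu uxg ruet
Hunk 3: at line 3 remove [atx] add [wng] -> 9 lines: vpuap eys chdvz wng oddae wzly dmegu uxg ruet
Hunk 4: at line 3 remove [wng] add [mnv,zwxtc] -> 10 lines: vpuap eys chdvz mnv zwxtc oddae wzly dmegu uxg ruet
Final line 5: zwxtc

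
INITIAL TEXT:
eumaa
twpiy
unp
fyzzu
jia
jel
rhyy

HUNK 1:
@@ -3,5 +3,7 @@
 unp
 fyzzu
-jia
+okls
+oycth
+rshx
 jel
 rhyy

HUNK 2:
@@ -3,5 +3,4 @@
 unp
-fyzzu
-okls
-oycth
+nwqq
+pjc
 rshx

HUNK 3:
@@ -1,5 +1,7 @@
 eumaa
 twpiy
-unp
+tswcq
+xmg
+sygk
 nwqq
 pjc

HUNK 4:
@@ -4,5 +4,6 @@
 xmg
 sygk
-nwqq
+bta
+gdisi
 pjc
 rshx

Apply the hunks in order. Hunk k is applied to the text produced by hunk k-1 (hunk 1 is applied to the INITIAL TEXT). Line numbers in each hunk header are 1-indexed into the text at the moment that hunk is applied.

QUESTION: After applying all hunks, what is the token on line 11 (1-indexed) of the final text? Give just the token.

Answer: rhyy

Derivation:
Hunk 1: at line 3 remove [jia] add [okls,oycth,rshx] -> 9 lines: eumaa twpiy unp fyzzu okls oycth rshx jel rhyy
Hunk 2: at line 3 remove [fyzzu,okls,oycth] add [nwqq,pjc] -> 8 lines: eumaa twpiy unp nwqq pjc rshx jel rhyy
Hunk 3: at line 1 remove [unp] add [tswcq,xmg,sygk] -> 10 lines: eumaa twpiy tswcq xmg sygk nwqq pjc rshx jel rhyy
Hunk 4: at line 4 remove [nwqq] add [bta,gdisi] -> 11 lines: eumaa twpiy tswcq xmg sygk bta gdisi pjc rshx jel rhyy
Final line 11: rhyy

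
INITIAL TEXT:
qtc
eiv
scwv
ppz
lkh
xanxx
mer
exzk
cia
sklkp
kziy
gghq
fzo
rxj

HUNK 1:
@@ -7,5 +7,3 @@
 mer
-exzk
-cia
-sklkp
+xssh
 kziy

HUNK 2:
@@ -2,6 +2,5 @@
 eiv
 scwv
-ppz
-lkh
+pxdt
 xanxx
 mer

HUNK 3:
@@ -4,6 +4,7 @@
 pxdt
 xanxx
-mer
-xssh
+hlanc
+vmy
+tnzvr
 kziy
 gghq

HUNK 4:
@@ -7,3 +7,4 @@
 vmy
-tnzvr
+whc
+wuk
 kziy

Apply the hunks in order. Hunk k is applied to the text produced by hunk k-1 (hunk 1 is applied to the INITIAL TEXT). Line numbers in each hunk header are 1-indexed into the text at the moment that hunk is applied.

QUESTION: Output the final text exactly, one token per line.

Answer: qtc
eiv
scwv
pxdt
xanxx
hlanc
vmy
whc
wuk
kziy
gghq
fzo
rxj

Derivation:
Hunk 1: at line 7 remove [exzk,cia,sklkp] add [xssh] -> 12 lines: qtc eiv scwv ppz lkh xanxx mer xssh kziy gghq fzo rxj
Hunk 2: at line 2 remove [ppz,lkh] add [pxdt] -> 11 lines: qtc eiv scwv pxdt xanxx mer xssh kziy gghq fzo rxj
Hunk 3: at line 4 remove [mer,xssh] add [hlanc,vmy,tnzvr] -> 12 lines: qtc eiv scwv pxdt xanxx hlanc vmy tnzvr kziy gghq fzo rxj
Hunk 4: at line 7 remove [tnzvr] add [whc,wuk] -> 13 lines: qtc eiv scwv pxdt xanxx hlanc vmy whc wuk kziy gghq fzo rxj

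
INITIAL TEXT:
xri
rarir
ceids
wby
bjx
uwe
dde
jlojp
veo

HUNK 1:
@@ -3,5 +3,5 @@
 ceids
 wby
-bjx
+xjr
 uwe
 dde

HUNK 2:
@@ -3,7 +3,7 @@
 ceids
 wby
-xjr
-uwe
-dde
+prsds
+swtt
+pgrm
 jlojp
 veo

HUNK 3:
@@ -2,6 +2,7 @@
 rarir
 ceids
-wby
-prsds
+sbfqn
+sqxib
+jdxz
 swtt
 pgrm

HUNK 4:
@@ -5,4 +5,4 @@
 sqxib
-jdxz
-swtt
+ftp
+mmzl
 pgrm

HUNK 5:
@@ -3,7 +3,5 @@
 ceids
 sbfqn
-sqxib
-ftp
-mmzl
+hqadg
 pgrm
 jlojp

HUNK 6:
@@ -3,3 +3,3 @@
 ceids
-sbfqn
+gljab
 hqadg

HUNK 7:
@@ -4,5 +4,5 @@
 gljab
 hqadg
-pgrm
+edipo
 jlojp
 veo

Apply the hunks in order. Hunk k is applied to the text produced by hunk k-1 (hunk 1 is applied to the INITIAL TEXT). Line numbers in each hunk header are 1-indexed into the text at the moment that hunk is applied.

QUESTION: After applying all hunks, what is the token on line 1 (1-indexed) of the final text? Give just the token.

Answer: xri

Derivation:
Hunk 1: at line 3 remove [bjx] add [xjr] -> 9 lines: xri rarir ceids wby xjr uwe dde jlojp veo
Hunk 2: at line 3 remove [xjr,uwe,dde] add [prsds,swtt,pgrm] -> 9 lines: xri rarir ceids wby prsds swtt pgrm jlojp veo
Hunk 3: at line 2 remove [wby,prsds] add [sbfqn,sqxib,jdxz] -> 10 lines: xri rarir ceids sbfqn sqxib jdxz swtt pgrm jlojp veo
Hunk 4: at line 5 remove [jdxz,swtt] add [ftp,mmzl] -> 10 lines: xri rarir ceids sbfqn sqxib ftp mmzl pgrm jlojp veo
Hunk 5: at line 3 remove [sqxib,ftp,mmzl] add [hqadg] -> 8 lines: xri rarir ceids sbfqn hqadg pgrm jlojp veo
Hunk 6: at line 3 remove [sbfqn] add [gljab] -> 8 lines: xri rarir ceids gljab hqadg pgrm jlojp veo
Hunk 7: at line 4 remove [pgrm] add [edipo] -> 8 lines: xri rarir ceids gljab hqadg edipo jlojp veo
Final line 1: xri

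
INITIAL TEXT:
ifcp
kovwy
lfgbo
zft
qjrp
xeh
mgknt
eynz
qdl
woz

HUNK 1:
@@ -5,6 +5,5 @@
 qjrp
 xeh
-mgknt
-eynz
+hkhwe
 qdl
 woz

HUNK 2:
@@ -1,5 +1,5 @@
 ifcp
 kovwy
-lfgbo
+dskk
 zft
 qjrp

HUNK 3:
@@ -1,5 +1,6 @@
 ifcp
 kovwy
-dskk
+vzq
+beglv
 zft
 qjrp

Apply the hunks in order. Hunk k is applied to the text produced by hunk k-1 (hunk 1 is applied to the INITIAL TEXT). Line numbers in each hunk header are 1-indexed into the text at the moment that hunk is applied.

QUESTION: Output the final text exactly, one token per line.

Answer: ifcp
kovwy
vzq
beglv
zft
qjrp
xeh
hkhwe
qdl
woz

Derivation:
Hunk 1: at line 5 remove [mgknt,eynz] add [hkhwe] -> 9 lines: ifcp kovwy lfgbo zft qjrp xeh hkhwe qdl woz
Hunk 2: at line 1 remove [lfgbo] add [dskk] -> 9 lines: ifcp kovwy dskk zft qjrp xeh hkhwe qdl woz
Hunk 3: at line 1 remove [dskk] add [vzq,beglv] -> 10 lines: ifcp kovwy vzq beglv zft qjrp xeh hkhwe qdl woz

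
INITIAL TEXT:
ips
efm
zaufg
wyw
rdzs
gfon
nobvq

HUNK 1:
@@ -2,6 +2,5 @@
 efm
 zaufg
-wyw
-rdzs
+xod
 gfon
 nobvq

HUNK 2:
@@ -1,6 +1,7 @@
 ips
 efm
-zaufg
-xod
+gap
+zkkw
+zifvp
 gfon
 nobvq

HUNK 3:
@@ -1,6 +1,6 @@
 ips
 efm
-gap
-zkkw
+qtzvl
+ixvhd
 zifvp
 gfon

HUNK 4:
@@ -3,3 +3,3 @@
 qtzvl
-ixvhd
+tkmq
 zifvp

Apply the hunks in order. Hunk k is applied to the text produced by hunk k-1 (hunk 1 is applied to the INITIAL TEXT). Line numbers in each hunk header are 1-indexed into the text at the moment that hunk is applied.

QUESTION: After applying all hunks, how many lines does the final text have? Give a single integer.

Hunk 1: at line 2 remove [wyw,rdzs] add [xod] -> 6 lines: ips efm zaufg xod gfon nobvq
Hunk 2: at line 1 remove [zaufg,xod] add [gap,zkkw,zifvp] -> 7 lines: ips efm gap zkkw zifvp gfon nobvq
Hunk 3: at line 1 remove [gap,zkkw] add [qtzvl,ixvhd] -> 7 lines: ips efm qtzvl ixvhd zifvp gfon nobvq
Hunk 4: at line 3 remove [ixvhd] add [tkmq] -> 7 lines: ips efm qtzvl tkmq zifvp gfon nobvq
Final line count: 7

Answer: 7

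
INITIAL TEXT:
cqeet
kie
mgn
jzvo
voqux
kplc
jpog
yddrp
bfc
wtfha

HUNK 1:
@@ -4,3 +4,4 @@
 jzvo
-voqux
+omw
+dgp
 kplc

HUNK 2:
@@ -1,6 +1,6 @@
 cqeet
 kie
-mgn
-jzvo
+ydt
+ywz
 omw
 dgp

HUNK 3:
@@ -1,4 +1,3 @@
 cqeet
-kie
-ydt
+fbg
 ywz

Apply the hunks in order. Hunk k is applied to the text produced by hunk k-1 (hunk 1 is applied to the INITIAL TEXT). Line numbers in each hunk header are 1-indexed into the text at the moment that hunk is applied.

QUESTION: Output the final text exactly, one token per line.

Answer: cqeet
fbg
ywz
omw
dgp
kplc
jpog
yddrp
bfc
wtfha

Derivation:
Hunk 1: at line 4 remove [voqux] add [omw,dgp] -> 11 lines: cqeet kie mgn jzvo omw dgp kplc jpog yddrp bfc wtfha
Hunk 2: at line 1 remove [mgn,jzvo] add [ydt,ywz] -> 11 lines: cqeet kie ydt ywz omw dgp kplc jpog yddrp bfc wtfha
Hunk 3: at line 1 remove [kie,ydt] add [fbg] -> 10 lines: cqeet fbg ywz omw dgp kplc jpog yddrp bfc wtfha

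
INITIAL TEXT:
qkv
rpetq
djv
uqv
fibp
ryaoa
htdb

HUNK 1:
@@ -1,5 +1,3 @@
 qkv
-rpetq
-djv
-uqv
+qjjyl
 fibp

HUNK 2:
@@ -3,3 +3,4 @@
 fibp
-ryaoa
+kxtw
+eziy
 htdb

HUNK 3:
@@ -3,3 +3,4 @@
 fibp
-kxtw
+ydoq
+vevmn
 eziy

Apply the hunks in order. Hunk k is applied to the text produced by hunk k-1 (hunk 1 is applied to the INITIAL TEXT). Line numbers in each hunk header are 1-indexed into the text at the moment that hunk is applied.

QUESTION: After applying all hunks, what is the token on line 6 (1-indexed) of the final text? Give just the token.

Answer: eziy

Derivation:
Hunk 1: at line 1 remove [rpetq,djv,uqv] add [qjjyl] -> 5 lines: qkv qjjyl fibp ryaoa htdb
Hunk 2: at line 3 remove [ryaoa] add [kxtw,eziy] -> 6 lines: qkv qjjyl fibp kxtw eziy htdb
Hunk 3: at line 3 remove [kxtw] add [ydoq,vevmn] -> 7 lines: qkv qjjyl fibp ydoq vevmn eziy htdb
Final line 6: eziy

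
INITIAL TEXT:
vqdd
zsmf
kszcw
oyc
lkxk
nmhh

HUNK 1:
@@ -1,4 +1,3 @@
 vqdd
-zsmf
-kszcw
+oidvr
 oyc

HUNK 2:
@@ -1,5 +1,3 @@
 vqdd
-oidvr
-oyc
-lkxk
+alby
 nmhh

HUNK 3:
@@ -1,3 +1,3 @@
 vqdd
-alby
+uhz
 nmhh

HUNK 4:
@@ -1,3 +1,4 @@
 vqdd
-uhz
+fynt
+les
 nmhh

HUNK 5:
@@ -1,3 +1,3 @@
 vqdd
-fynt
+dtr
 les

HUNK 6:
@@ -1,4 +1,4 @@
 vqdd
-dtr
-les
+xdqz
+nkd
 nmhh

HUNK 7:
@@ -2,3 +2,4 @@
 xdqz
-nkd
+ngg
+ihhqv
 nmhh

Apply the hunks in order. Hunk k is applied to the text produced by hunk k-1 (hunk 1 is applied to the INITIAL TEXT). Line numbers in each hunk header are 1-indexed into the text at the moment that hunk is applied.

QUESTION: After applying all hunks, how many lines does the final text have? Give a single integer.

Hunk 1: at line 1 remove [zsmf,kszcw] add [oidvr] -> 5 lines: vqdd oidvr oyc lkxk nmhh
Hunk 2: at line 1 remove [oidvr,oyc,lkxk] add [alby] -> 3 lines: vqdd alby nmhh
Hunk 3: at line 1 remove [alby] add [uhz] -> 3 lines: vqdd uhz nmhh
Hunk 4: at line 1 remove [uhz] add [fynt,les] -> 4 lines: vqdd fynt les nmhh
Hunk 5: at line 1 remove [fynt] add [dtr] -> 4 lines: vqdd dtr les nmhh
Hunk 6: at line 1 remove [dtr,les] add [xdqz,nkd] -> 4 lines: vqdd xdqz nkd nmhh
Hunk 7: at line 2 remove [nkd] add [ngg,ihhqv] -> 5 lines: vqdd xdqz ngg ihhqv nmhh
Final line count: 5

Answer: 5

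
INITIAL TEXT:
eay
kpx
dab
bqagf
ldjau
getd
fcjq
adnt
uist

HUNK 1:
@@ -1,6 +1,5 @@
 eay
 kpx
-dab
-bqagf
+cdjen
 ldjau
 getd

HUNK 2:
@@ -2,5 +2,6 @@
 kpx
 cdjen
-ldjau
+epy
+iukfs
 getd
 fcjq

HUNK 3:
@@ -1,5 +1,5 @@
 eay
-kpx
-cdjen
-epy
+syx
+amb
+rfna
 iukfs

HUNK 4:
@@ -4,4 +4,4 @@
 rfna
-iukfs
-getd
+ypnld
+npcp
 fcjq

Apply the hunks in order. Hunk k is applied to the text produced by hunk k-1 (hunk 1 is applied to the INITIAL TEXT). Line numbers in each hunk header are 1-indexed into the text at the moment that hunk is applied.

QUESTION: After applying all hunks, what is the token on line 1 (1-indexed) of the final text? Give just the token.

Hunk 1: at line 1 remove [dab,bqagf] add [cdjen] -> 8 lines: eay kpx cdjen ldjau getd fcjq adnt uist
Hunk 2: at line 2 remove [ldjau] add [epy,iukfs] -> 9 lines: eay kpx cdjen epy iukfs getd fcjq adnt uist
Hunk 3: at line 1 remove [kpx,cdjen,epy] add [syx,amb,rfna] -> 9 lines: eay syx amb rfna iukfs getd fcjq adnt uist
Hunk 4: at line 4 remove [iukfs,getd] add [ypnld,npcp] -> 9 lines: eay syx amb rfna ypnld npcp fcjq adnt uist
Final line 1: eay

Answer: eay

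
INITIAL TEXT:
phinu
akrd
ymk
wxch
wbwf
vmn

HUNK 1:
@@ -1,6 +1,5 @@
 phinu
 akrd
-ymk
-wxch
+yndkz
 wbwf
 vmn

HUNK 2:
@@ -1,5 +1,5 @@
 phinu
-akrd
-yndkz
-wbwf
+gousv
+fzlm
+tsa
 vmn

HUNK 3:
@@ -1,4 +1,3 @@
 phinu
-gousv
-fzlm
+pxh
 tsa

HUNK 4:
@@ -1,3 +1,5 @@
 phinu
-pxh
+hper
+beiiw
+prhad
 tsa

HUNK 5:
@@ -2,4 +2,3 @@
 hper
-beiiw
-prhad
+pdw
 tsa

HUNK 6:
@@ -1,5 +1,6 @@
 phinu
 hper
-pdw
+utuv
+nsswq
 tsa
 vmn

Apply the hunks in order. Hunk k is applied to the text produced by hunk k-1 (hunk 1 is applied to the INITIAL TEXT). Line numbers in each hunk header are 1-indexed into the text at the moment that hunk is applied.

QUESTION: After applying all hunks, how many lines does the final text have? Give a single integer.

Answer: 6

Derivation:
Hunk 1: at line 1 remove [ymk,wxch] add [yndkz] -> 5 lines: phinu akrd yndkz wbwf vmn
Hunk 2: at line 1 remove [akrd,yndkz,wbwf] add [gousv,fzlm,tsa] -> 5 lines: phinu gousv fzlm tsa vmn
Hunk 3: at line 1 remove [gousv,fzlm] add [pxh] -> 4 lines: phinu pxh tsa vmn
Hunk 4: at line 1 remove [pxh] add [hper,beiiw,prhad] -> 6 lines: phinu hper beiiw prhad tsa vmn
Hunk 5: at line 2 remove [beiiw,prhad] add [pdw] -> 5 lines: phinu hper pdw tsa vmn
Hunk 6: at line 1 remove [pdw] add [utuv,nsswq] -> 6 lines: phinu hper utuv nsswq tsa vmn
Final line count: 6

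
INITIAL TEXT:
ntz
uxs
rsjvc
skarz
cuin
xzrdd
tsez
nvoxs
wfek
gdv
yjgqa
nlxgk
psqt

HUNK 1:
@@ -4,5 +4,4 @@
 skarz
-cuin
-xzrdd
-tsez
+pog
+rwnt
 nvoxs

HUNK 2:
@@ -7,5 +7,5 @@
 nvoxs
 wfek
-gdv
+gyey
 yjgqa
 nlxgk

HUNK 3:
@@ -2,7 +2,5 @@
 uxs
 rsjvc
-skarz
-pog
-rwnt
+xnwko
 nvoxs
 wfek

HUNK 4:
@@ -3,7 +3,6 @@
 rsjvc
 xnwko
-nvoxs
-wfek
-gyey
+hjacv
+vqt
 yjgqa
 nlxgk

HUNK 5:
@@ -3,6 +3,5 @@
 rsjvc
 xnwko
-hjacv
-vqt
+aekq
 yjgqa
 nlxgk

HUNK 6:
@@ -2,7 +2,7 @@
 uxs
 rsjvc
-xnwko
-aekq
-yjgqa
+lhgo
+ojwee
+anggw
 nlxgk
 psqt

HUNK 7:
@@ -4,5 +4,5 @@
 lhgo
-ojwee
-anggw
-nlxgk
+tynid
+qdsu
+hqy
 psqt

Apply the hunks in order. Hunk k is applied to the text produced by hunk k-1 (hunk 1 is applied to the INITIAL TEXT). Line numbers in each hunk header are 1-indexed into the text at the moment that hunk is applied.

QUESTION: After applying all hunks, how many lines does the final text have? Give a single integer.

Hunk 1: at line 4 remove [cuin,xzrdd,tsez] add [pog,rwnt] -> 12 lines: ntz uxs rsjvc skarz pog rwnt nvoxs wfek gdv yjgqa nlxgk psqt
Hunk 2: at line 7 remove [gdv] add [gyey] -> 12 lines: ntz uxs rsjvc skarz pog rwnt nvoxs wfek gyey yjgqa nlxgk psqt
Hunk 3: at line 2 remove [skarz,pog,rwnt] add [xnwko] -> 10 lines: ntz uxs rsjvc xnwko nvoxs wfek gyey yjgqa nlxgk psqt
Hunk 4: at line 3 remove [nvoxs,wfek,gyey] add [hjacv,vqt] -> 9 lines: ntz uxs rsjvc xnwko hjacv vqt yjgqa nlxgk psqt
Hunk 5: at line 3 remove [hjacv,vqt] add [aekq] -> 8 lines: ntz uxs rsjvc xnwko aekq yjgqa nlxgk psqt
Hunk 6: at line 2 remove [xnwko,aekq,yjgqa] add [lhgo,ojwee,anggw] -> 8 lines: ntz uxs rsjvc lhgo ojwee anggw nlxgk psqt
Hunk 7: at line 4 remove [ojwee,anggw,nlxgk] add [tynid,qdsu,hqy] -> 8 lines: ntz uxs rsjvc lhgo tynid qdsu hqy psqt
Final line count: 8

Answer: 8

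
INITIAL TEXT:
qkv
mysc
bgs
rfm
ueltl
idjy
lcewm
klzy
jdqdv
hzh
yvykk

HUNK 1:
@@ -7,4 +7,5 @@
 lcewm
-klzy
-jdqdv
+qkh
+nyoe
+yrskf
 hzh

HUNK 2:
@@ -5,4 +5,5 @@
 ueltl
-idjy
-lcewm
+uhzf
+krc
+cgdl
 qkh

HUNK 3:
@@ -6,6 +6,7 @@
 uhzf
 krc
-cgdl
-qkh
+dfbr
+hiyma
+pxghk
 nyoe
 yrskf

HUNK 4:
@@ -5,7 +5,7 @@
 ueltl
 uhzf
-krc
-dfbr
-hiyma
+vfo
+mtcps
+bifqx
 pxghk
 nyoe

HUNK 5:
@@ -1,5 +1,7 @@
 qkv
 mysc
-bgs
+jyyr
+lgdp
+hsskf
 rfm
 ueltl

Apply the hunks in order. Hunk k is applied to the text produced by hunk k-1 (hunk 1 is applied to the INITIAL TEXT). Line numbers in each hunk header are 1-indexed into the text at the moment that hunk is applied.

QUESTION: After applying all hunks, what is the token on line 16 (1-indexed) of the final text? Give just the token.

Hunk 1: at line 7 remove [klzy,jdqdv] add [qkh,nyoe,yrskf] -> 12 lines: qkv mysc bgs rfm ueltl idjy lcewm qkh nyoe yrskf hzh yvykk
Hunk 2: at line 5 remove [idjy,lcewm] add [uhzf,krc,cgdl] -> 13 lines: qkv mysc bgs rfm ueltl uhzf krc cgdl qkh nyoe yrskf hzh yvykk
Hunk 3: at line 6 remove [cgdl,qkh] add [dfbr,hiyma,pxghk] -> 14 lines: qkv mysc bgs rfm ueltl uhzf krc dfbr hiyma pxghk nyoe yrskf hzh yvykk
Hunk 4: at line 5 remove [krc,dfbr,hiyma] add [vfo,mtcps,bifqx] -> 14 lines: qkv mysc bgs rfm ueltl uhzf vfo mtcps bifqx pxghk nyoe yrskf hzh yvykk
Hunk 5: at line 1 remove [bgs] add [jyyr,lgdp,hsskf] -> 16 lines: qkv mysc jyyr lgdp hsskf rfm ueltl uhzf vfo mtcps bifqx pxghk nyoe yrskf hzh yvykk
Final line 16: yvykk

Answer: yvykk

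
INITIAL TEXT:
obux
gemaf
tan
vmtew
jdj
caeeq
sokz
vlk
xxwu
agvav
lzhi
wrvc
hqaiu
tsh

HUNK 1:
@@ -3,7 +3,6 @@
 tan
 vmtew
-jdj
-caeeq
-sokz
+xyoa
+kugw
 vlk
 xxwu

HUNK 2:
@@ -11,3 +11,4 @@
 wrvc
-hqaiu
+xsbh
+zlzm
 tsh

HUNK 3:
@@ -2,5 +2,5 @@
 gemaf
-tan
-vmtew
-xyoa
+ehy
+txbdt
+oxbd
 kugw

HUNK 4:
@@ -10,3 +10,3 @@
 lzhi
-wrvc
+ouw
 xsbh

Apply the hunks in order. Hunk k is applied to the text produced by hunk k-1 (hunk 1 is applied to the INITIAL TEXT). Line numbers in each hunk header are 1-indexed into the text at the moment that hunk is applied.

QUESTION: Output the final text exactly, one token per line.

Answer: obux
gemaf
ehy
txbdt
oxbd
kugw
vlk
xxwu
agvav
lzhi
ouw
xsbh
zlzm
tsh

Derivation:
Hunk 1: at line 3 remove [jdj,caeeq,sokz] add [xyoa,kugw] -> 13 lines: obux gemaf tan vmtew xyoa kugw vlk xxwu agvav lzhi wrvc hqaiu tsh
Hunk 2: at line 11 remove [hqaiu] add [xsbh,zlzm] -> 14 lines: obux gemaf tan vmtew xyoa kugw vlk xxwu agvav lzhi wrvc xsbh zlzm tsh
Hunk 3: at line 2 remove [tan,vmtew,xyoa] add [ehy,txbdt,oxbd] -> 14 lines: obux gemaf ehy txbdt oxbd kugw vlk xxwu agvav lzhi wrvc xsbh zlzm tsh
Hunk 4: at line 10 remove [wrvc] add [ouw] -> 14 lines: obux gemaf ehy txbdt oxbd kugw vlk xxwu agvav lzhi ouw xsbh zlzm tsh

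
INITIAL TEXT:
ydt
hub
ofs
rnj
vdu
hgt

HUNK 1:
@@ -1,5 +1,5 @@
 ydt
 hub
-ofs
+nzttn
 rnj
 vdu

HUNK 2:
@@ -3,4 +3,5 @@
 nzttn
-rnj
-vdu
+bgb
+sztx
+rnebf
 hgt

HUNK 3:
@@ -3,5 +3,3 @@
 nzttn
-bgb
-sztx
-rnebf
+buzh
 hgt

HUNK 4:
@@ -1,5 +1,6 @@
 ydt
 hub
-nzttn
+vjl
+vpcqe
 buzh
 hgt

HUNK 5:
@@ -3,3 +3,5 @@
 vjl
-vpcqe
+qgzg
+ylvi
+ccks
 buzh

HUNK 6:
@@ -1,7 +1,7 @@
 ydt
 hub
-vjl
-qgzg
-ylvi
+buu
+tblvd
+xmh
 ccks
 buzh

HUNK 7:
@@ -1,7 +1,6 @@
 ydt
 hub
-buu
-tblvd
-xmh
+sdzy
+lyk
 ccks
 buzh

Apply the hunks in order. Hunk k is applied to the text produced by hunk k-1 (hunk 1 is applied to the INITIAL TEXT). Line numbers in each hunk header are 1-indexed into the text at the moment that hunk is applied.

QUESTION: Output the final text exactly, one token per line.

Answer: ydt
hub
sdzy
lyk
ccks
buzh
hgt

Derivation:
Hunk 1: at line 1 remove [ofs] add [nzttn] -> 6 lines: ydt hub nzttn rnj vdu hgt
Hunk 2: at line 3 remove [rnj,vdu] add [bgb,sztx,rnebf] -> 7 lines: ydt hub nzttn bgb sztx rnebf hgt
Hunk 3: at line 3 remove [bgb,sztx,rnebf] add [buzh] -> 5 lines: ydt hub nzttn buzh hgt
Hunk 4: at line 1 remove [nzttn] add [vjl,vpcqe] -> 6 lines: ydt hub vjl vpcqe buzh hgt
Hunk 5: at line 3 remove [vpcqe] add [qgzg,ylvi,ccks] -> 8 lines: ydt hub vjl qgzg ylvi ccks buzh hgt
Hunk 6: at line 1 remove [vjl,qgzg,ylvi] add [buu,tblvd,xmh] -> 8 lines: ydt hub buu tblvd xmh ccks buzh hgt
Hunk 7: at line 1 remove [buu,tblvd,xmh] add [sdzy,lyk] -> 7 lines: ydt hub sdzy lyk ccks buzh hgt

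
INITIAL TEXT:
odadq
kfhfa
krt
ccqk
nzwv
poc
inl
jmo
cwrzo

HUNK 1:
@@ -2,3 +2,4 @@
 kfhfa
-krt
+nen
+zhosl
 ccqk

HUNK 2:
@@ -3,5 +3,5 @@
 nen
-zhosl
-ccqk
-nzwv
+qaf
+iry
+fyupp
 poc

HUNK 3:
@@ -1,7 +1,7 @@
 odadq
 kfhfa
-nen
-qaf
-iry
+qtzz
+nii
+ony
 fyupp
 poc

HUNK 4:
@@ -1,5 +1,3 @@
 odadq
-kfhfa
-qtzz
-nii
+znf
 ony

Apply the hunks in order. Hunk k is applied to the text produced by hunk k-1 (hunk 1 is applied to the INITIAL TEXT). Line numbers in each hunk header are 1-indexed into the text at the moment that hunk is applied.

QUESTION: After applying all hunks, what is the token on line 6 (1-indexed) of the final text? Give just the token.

Hunk 1: at line 2 remove [krt] add [nen,zhosl] -> 10 lines: odadq kfhfa nen zhosl ccqk nzwv poc inl jmo cwrzo
Hunk 2: at line 3 remove [zhosl,ccqk,nzwv] add [qaf,iry,fyupp] -> 10 lines: odadq kfhfa nen qaf iry fyupp poc inl jmo cwrzo
Hunk 3: at line 1 remove [nen,qaf,iry] add [qtzz,nii,ony] -> 10 lines: odadq kfhfa qtzz nii ony fyupp poc inl jmo cwrzo
Hunk 4: at line 1 remove [kfhfa,qtzz,nii] add [znf] -> 8 lines: odadq znf ony fyupp poc inl jmo cwrzo
Final line 6: inl

Answer: inl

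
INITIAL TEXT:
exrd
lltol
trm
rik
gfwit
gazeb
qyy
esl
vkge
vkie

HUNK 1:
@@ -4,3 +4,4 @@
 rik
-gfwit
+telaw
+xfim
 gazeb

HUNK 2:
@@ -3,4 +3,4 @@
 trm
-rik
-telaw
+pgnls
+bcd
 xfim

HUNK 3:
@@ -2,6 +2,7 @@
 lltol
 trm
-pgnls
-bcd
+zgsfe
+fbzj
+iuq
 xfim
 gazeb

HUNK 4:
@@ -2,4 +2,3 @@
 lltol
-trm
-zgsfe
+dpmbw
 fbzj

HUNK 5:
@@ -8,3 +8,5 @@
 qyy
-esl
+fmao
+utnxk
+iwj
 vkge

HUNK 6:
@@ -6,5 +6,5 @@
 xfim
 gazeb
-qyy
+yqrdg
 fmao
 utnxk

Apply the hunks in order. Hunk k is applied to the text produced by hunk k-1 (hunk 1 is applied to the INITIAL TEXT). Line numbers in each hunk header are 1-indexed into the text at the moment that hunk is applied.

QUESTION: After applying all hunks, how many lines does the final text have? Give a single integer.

Hunk 1: at line 4 remove [gfwit] add [telaw,xfim] -> 11 lines: exrd lltol trm rik telaw xfim gazeb qyy esl vkge vkie
Hunk 2: at line 3 remove [rik,telaw] add [pgnls,bcd] -> 11 lines: exrd lltol trm pgnls bcd xfim gazeb qyy esl vkge vkie
Hunk 3: at line 2 remove [pgnls,bcd] add [zgsfe,fbzj,iuq] -> 12 lines: exrd lltol trm zgsfe fbzj iuq xfim gazeb qyy esl vkge vkie
Hunk 4: at line 2 remove [trm,zgsfe] add [dpmbw] -> 11 lines: exrd lltol dpmbw fbzj iuq xfim gazeb qyy esl vkge vkie
Hunk 5: at line 8 remove [esl] add [fmao,utnxk,iwj] -> 13 lines: exrd lltol dpmbw fbzj iuq xfim gazeb qyy fmao utnxk iwj vkge vkie
Hunk 6: at line 6 remove [qyy] add [yqrdg] -> 13 lines: exrd lltol dpmbw fbzj iuq xfim gazeb yqrdg fmao utnxk iwj vkge vkie
Final line count: 13

Answer: 13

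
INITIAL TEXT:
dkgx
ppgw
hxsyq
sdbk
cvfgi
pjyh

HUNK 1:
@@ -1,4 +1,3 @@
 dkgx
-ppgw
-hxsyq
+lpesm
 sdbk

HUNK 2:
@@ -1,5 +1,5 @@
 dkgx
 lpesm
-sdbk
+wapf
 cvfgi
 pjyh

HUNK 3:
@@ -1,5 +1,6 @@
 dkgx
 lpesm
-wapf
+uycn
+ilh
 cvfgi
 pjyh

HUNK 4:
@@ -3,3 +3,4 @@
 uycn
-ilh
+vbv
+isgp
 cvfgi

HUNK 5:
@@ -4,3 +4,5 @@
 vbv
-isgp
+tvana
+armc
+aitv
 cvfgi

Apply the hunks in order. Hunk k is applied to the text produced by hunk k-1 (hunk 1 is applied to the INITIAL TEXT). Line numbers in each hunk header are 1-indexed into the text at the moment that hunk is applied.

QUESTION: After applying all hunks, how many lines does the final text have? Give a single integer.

Answer: 9

Derivation:
Hunk 1: at line 1 remove [ppgw,hxsyq] add [lpesm] -> 5 lines: dkgx lpesm sdbk cvfgi pjyh
Hunk 2: at line 1 remove [sdbk] add [wapf] -> 5 lines: dkgx lpesm wapf cvfgi pjyh
Hunk 3: at line 1 remove [wapf] add [uycn,ilh] -> 6 lines: dkgx lpesm uycn ilh cvfgi pjyh
Hunk 4: at line 3 remove [ilh] add [vbv,isgp] -> 7 lines: dkgx lpesm uycn vbv isgp cvfgi pjyh
Hunk 5: at line 4 remove [isgp] add [tvana,armc,aitv] -> 9 lines: dkgx lpesm uycn vbv tvana armc aitv cvfgi pjyh
Final line count: 9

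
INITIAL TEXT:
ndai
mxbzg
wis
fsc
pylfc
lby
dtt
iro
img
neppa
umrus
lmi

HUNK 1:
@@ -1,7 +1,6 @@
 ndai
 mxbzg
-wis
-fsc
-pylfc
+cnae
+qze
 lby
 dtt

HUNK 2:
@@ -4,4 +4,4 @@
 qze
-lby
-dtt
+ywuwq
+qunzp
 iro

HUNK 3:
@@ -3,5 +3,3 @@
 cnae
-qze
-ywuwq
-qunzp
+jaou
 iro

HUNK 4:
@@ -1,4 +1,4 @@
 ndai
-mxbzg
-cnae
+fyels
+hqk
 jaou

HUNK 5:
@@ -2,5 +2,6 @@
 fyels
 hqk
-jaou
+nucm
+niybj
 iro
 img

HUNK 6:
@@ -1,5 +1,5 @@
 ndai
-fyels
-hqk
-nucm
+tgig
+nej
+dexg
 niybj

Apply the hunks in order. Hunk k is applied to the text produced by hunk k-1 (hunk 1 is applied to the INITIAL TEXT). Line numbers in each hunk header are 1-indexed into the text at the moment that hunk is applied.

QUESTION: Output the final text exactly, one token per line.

Hunk 1: at line 1 remove [wis,fsc,pylfc] add [cnae,qze] -> 11 lines: ndai mxbzg cnae qze lby dtt iro img neppa umrus lmi
Hunk 2: at line 4 remove [lby,dtt] add [ywuwq,qunzp] -> 11 lines: ndai mxbzg cnae qze ywuwq qunzp iro img neppa umrus lmi
Hunk 3: at line 3 remove [qze,ywuwq,qunzp] add [jaou] -> 9 lines: ndai mxbzg cnae jaou iro img neppa umrus lmi
Hunk 4: at line 1 remove [mxbzg,cnae] add [fyels,hqk] -> 9 lines: ndai fyels hqk jaou iro img neppa umrus lmi
Hunk 5: at line 2 remove [jaou] add [nucm,niybj] -> 10 lines: ndai fyels hqk nucm niybj iro img neppa umrus lmi
Hunk 6: at line 1 remove [fyels,hqk,nucm] add [tgig,nej,dexg] -> 10 lines: ndai tgig nej dexg niybj iro img neppa umrus lmi

Answer: ndai
tgig
nej
dexg
niybj
iro
img
neppa
umrus
lmi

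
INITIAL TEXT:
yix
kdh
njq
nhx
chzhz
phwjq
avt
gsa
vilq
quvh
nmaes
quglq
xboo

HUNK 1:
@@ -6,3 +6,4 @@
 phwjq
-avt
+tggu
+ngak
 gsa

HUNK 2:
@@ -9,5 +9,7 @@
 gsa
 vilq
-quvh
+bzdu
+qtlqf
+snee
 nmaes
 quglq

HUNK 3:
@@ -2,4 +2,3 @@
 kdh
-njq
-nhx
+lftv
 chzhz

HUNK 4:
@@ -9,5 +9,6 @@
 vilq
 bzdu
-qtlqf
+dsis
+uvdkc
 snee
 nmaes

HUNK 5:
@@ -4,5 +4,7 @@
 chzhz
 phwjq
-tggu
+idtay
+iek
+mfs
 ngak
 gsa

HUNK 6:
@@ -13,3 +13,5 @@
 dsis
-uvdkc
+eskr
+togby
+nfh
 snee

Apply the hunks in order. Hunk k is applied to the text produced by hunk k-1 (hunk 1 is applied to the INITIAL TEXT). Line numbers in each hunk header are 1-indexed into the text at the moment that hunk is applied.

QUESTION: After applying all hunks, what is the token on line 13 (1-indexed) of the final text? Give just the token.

Answer: dsis

Derivation:
Hunk 1: at line 6 remove [avt] add [tggu,ngak] -> 14 lines: yix kdh njq nhx chzhz phwjq tggu ngak gsa vilq quvh nmaes quglq xboo
Hunk 2: at line 9 remove [quvh] add [bzdu,qtlqf,snee] -> 16 lines: yix kdh njq nhx chzhz phwjq tggu ngak gsa vilq bzdu qtlqf snee nmaes quglq xboo
Hunk 3: at line 2 remove [njq,nhx] add [lftv] -> 15 lines: yix kdh lftv chzhz phwjq tggu ngak gsa vilq bzdu qtlqf snee nmaes quglq xboo
Hunk 4: at line 9 remove [qtlqf] add [dsis,uvdkc] -> 16 lines: yix kdh lftv chzhz phwjq tggu ngak gsa vilq bzdu dsis uvdkc snee nmaes quglq xboo
Hunk 5: at line 4 remove [tggu] add [idtay,iek,mfs] -> 18 lines: yix kdh lftv chzhz phwjq idtay iek mfs ngak gsa vilq bzdu dsis uvdkc snee nmaes quglq xboo
Hunk 6: at line 13 remove [uvdkc] add [eskr,togby,nfh] -> 20 lines: yix kdh lftv chzhz phwjq idtay iek mfs ngak gsa vilq bzdu dsis eskr togby nfh snee nmaes quglq xboo
Final line 13: dsis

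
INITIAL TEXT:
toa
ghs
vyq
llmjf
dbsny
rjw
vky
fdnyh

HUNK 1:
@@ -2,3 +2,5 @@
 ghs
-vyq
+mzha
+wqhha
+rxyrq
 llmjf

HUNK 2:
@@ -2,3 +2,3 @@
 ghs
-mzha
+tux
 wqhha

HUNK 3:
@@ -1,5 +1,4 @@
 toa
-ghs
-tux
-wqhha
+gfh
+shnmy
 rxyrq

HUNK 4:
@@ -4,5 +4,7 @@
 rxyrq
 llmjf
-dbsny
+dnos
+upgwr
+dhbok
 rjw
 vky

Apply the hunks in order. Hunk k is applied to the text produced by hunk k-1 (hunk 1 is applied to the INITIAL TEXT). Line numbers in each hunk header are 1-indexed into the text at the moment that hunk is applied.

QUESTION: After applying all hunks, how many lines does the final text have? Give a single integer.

Hunk 1: at line 2 remove [vyq] add [mzha,wqhha,rxyrq] -> 10 lines: toa ghs mzha wqhha rxyrq llmjf dbsny rjw vky fdnyh
Hunk 2: at line 2 remove [mzha] add [tux] -> 10 lines: toa ghs tux wqhha rxyrq llmjf dbsny rjw vky fdnyh
Hunk 3: at line 1 remove [ghs,tux,wqhha] add [gfh,shnmy] -> 9 lines: toa gfh shnmy rxyrq llmjf dbsny rjw vky fdnyh
Hunk 4: at line 4 remove [dbsny] add [dnos,upgwr,dhbok] -> 11 lines: toa gfh shnmy rxyrq llmjf dnos upgwr dhbok rjw vky fdnyh
Final line count: 11

Answer: 11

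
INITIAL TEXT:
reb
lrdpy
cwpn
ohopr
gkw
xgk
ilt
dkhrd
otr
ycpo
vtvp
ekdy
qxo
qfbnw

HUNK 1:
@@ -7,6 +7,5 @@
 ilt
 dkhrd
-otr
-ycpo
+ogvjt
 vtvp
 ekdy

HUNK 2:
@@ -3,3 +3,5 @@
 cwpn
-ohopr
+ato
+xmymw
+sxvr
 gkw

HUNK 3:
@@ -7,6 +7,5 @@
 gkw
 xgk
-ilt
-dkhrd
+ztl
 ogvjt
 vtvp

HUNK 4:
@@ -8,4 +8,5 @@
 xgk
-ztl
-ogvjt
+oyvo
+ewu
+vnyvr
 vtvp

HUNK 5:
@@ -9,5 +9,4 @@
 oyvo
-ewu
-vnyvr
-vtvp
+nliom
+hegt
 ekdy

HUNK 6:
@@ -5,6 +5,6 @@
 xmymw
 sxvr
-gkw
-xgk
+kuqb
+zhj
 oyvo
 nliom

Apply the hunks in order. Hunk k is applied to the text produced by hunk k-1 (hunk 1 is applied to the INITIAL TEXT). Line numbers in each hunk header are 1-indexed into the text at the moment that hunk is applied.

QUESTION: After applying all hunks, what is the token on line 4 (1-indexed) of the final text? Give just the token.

Answer: ato

Derivation:
Hunk 1: at line 7 remove [otr,ycpo] add [ogvjt] -> 13 lines: reb lrdpy cwpn ohopr gkw xgk ilt dkhrd ogvjt vtvp ekdy qxo qfbnw
Hunk 2: at line 3 remove [ohopr] add [ato,xmymw,sxvr] -> 15 lines: reb lrdpy cwpn ato xmymw sxvr gkw xgk ilt dkhrd ogvjt vtvp ekdy qxo qfbnw
Hunk 3: at line 7 remove [ilt,dkhrd] add [ztl] -> 14 lines: reb lrdpy cwpn ato xmymw sxvr gkw xgk ztl ogvjt vtvp ekdy qxo qfbnw
Hunk 4: at line 8 remove [ztl,ogvjt] add [oyvo,ewu,vnyvr] -> 15 lines: reb lrdpy cwpn ato xmymw sxvr gkw xgk oyvo ewu vnyvr vtvp ekdy qxo qfbnw
Hunk 5: at line 9 remove [ewu,vnyvr,vtvp] add [nliom,hegt] -> 14 lines: reb lrdpy cwpn ato xmymw sxvr gkw xgk oyvo nliom hegt ekdy qxo qfbnw
Hunk 6: at line 5 remove [gkw,xgk] add [kuqb,zhj] -> 14 lines: reb lrdpy cwpn ato xmymw sxvr kuqb zhj oyvo nliom hegt ekdy qxo qfbnw
Final line 4: ato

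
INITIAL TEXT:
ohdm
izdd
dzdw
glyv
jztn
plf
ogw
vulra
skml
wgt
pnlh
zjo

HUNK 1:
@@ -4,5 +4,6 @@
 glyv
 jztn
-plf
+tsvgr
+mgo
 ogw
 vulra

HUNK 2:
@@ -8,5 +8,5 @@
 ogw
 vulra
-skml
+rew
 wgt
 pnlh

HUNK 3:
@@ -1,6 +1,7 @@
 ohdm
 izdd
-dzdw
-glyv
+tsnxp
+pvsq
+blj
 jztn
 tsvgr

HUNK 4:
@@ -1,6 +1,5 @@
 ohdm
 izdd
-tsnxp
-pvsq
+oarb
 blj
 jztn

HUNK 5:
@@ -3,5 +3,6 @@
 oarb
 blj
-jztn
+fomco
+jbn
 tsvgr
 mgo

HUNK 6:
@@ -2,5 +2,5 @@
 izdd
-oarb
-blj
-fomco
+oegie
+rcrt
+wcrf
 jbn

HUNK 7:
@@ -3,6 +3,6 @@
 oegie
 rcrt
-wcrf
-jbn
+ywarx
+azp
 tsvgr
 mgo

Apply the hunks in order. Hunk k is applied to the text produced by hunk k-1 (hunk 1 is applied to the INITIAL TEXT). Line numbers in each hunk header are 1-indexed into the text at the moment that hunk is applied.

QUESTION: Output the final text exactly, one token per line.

Hunk 1: at line 4 remove [plf] add [tsvgr,mgo] -> 13 lines: ohdm izdd dzdw glyv jztn tsvgr mgo ogw vulra skml wgt pnlh zjo
Hunk 2: at line 8 remove [skml] add [rew] -> 13 lines: ohdm izdd dzdw glyv jztn tsvgr mgo ogw vulra rew wgt pnlh zjo
Hunk 3: at line 1 remove [dzdw,glyv] add [tsnxp,pvsq,blj] -> 14 lines: ohdm izdd tsnxp pvsq blj jztn tsvgr mgo ogw vulra rew wgt pnlh zjo
Hunk 4: at line 1 remove [tsnxp,pvsq] add [oarb] -> 13 lines: ohdm izdd oarb blj jztn tsvgr mgo ogw vulra rew wgt pnlh zjo
Hunk 5: at line 3 remove [jztn] add [fomco,jbn] -> 14 lines: ohdm izdd oarb blj fomco jbn tsvgr mgo ogw vulra rew wgt pnlh zjo
Hunk 6: at line 2 remove [oarb,blj,fomco] add [oegie,rcrt,wcrf] -> 14 lines: ohdm izdd oegie rcrt wcrf jbn tsvgr mgo ogw vulra rew wgt pnlh zjo
Hunk 7: at line 3 remove [wcrf,jbn] add [ywarx,azp] -> 14 lines: ohdm izdd oegie rcrt ywarx azp tsvgr mgo ogw vulra rew wgt pnlh zjo

Answer: ohdm
izdd
oegie
rcrt
ywarx
azp
tsvgr
mgo
ogw
vulra
rew
wgt
pnlh
zjo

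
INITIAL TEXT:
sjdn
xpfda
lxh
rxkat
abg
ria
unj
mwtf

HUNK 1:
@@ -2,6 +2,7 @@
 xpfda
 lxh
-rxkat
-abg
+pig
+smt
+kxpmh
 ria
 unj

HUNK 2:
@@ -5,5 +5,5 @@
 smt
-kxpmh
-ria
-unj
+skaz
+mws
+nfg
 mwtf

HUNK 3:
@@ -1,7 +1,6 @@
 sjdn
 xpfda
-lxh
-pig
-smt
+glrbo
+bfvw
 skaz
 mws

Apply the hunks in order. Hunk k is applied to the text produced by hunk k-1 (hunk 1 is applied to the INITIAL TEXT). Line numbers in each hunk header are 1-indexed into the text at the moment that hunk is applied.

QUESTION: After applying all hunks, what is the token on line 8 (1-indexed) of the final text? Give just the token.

Hunk 1: at line 2 remove [rxkat,abg] add [pig,smt,kxpmh] -> 9 lines: sjdn xpfda lxh pig smt kxpmh ria unj mwtf
Hunk 2: at line 5 remove [kxpmh,ria,unj] add [skaz,mws,nfg] -> 9 lines: sjdn xpfda lxh pig smt skaz mws nfg mwtf
Hunk 3: at line 1 remove [lxh,pig,smt] add [glrbo,bfvw] -> 8 lines: sjdn xpfda glrbo bfvw skaz mws nfg mwtf
Final line 8: mwtf

Answer: mwtf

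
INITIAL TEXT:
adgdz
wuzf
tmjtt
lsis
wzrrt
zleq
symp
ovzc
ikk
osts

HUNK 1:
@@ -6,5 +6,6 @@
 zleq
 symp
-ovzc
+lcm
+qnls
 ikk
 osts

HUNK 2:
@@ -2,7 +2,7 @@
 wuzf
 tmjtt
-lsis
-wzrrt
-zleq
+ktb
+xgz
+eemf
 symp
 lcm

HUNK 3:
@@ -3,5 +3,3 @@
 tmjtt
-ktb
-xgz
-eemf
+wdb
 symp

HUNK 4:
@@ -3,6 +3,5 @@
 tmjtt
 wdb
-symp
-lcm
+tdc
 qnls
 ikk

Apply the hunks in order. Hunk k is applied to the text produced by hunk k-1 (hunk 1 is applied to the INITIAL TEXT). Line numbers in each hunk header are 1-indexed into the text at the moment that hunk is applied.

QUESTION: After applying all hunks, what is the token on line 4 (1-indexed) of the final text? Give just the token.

Answer: wdb

Derivation:
Hunk 1: at line 6 remove [ovzc] add [lcm,qnls] -> 11 lines: adgdz wuzf tmjtt lsis wzrrt zleq symp lcm qnls ikk osts
Hunk 2: at line 2 remove [lsis,wzrrt,zleq] add [ktb,xgz,eemf] -> 11 lines: adgdz wuzf tmjtt ktb xgz eemf symp lcm qnls ikk osts
Hunk 3: at line 3 remove [ktb,xgz,eemf] add [wdb] -> 9 lines: adgdz wuzf tmjtt wdb symp lcm qnls ikk osts
Hunk 4: at line 3 remove [symp,lcm] add [tdc] -> 8 lines: adgdz wuzf tmjtt wdb tdc qnls ikk osts
Final line 4: wdb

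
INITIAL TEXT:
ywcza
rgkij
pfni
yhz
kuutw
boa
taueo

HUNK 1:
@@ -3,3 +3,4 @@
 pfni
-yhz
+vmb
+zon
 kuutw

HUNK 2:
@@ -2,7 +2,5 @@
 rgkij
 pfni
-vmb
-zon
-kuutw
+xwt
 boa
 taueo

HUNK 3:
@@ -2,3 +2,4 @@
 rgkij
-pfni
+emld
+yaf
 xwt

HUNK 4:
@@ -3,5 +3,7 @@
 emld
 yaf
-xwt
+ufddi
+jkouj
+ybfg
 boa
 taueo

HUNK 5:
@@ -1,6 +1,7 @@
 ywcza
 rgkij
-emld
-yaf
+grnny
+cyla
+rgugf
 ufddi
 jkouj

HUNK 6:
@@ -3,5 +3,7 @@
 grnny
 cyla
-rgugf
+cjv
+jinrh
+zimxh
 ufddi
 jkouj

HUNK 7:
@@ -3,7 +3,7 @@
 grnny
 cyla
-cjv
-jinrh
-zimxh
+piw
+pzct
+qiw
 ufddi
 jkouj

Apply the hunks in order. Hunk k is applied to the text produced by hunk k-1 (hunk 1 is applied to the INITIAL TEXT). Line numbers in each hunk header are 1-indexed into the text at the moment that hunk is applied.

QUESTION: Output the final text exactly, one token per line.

Answer: ywcza
rgkij
grnny
cyla
piw
pzct
qiw
ufddi
jkouj
ybfg
boa
taueo

Derivation:
Hunk 1: at line 3 remove [yhz] add [vmb,zon] -> 8 lines: ywcza rgkij pfni vmb zon kuutw boa taueo
Hunk 2: at line 2 remove [vmb,zon,kuutw] add [xwt] -> 6 lines: ywcza rgkij pfni xwt boa taueo
Hunk 3: at line 2 remove [pfni] add [emld,yaf] -> 7 lines: ywcza rgkij emld yaf xwt boa taueo
Hunk 4: at line 3 remove [xwt] add [ufddi,jkouj,ybfg] -> 9 lines: ywcza rgkij emld yaf ufddi jkouj ybfg boa taueo
Hunk 5: at line 1 remove [emld,yaf] add [grnny,cyla,rgugf] -> 10 lines: ywcza rgkij grnny cyla rgugf ufddi jkouj ybfg boa taueo
Hunk 6: at line 3 remove [rgugf] add [cjv,jinrh,zimxh] -> 12 lines: ywcza rgkij grnny cyla cjv jinrh zimxh ufddi jkouj ybfg boa taueo
Hunk 7: at line 3 remove [cjv,jinrh,zimxh] add [piw,pzct,qiw] -> 12 lines: ywcza rgkij grnny cyla piw pzct qiw ufddi jkouj ybfg boa taueo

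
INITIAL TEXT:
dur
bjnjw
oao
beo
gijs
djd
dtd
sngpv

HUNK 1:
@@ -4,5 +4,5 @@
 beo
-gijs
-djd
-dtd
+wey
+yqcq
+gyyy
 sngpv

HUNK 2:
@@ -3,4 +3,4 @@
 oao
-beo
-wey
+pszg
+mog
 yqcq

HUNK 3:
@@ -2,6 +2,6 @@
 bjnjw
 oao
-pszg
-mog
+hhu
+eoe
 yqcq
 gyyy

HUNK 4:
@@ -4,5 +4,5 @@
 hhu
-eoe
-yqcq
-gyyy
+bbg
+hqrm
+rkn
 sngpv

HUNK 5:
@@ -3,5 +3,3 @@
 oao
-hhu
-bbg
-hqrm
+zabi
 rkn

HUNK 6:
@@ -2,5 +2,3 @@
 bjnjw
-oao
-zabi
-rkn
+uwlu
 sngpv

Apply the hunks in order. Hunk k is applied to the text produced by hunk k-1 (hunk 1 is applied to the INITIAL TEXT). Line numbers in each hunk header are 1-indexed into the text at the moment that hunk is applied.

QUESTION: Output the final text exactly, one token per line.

Hunk 1: at line 4 remove [gijs,djd,dtd] add [wey,yqcq,gyyy] -> 8 lines: dur bjnjw oao beo wey yqcq gyyy sngpv
Hunk 2: at line 3 remove [beo,wey] add [pszg,mog] -> 8 lines: dur bjnjw oao pszg mog yqcq gyyy sngpv
Hunk 3: at line 2 remove [pszg,mog] add [hhu,eoe] -> 8 lines: dur bjnjw oao hhu eoe yqcq gyyy sngpv
Hunk 4: at line 4 remove [eoe,yqcq,gyyy] add [bbg,hqrm,rkn] -> 8 lines: dur bjnjw oao hhu bbg hqrm rkn sngpv
Hunk 5: at line 3 remove [hhu,bbg,hqrm] add [zabi] -> 6 lines: dur bjnjw oao zabi rkn sngpv
Hunk 6: at line 2 remove [oao,zabi,rkn] add [uwlu] -> 4 lines: dur bjnjw uwlu sngpv

Answer: dur
bjnjw
uwlu
sngpv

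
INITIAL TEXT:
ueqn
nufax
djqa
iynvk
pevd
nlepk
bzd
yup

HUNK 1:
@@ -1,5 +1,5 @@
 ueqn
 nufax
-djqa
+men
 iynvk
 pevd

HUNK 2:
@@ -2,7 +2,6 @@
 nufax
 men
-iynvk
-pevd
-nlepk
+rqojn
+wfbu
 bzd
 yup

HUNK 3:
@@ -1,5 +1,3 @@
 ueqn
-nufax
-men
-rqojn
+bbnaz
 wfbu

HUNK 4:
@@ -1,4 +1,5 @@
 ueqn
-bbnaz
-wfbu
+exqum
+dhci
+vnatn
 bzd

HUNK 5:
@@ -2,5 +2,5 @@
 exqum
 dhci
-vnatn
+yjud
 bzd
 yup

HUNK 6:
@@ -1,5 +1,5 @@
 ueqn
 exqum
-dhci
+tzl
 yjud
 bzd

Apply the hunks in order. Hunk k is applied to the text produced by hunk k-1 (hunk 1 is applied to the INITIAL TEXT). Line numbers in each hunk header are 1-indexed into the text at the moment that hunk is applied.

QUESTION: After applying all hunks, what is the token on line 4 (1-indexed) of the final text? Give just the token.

Hunk 1: at line 1 remove [djqa] add [men] -> 8 lines: ueqn nufax men iynvk pevd nlepk bzd yup
Hunk 2: at line 2 remove [iynvk,pevd,nlepk] add [rqojn,wfbu] -> 7 lines: ueqn nufax men rqojn wfbu bzd yup
Hunk 3: at line 1 remove [nufax,men,rqojn] add [bbnaz] -> 5 lines: ueqn bbnaz wfbu bzd yup
Hunk 4: at line 1 remove [bbnaz,wfbu] add [exqum,dhci,vnatn] -> 6 lines: ueqn exqum dhci vnatn bzd yup
Hunk 5: at line 2 remove [vnatn] add [yjud] -> 6 lines: ueqn exqum dhci yjud bzd yup
Hunk 6: at line 1 remove [dhci] add [tzl] -> 6 lines: ueqn exqum tzl yjud bzd yup
Final line 4: yjud

Answer: yjud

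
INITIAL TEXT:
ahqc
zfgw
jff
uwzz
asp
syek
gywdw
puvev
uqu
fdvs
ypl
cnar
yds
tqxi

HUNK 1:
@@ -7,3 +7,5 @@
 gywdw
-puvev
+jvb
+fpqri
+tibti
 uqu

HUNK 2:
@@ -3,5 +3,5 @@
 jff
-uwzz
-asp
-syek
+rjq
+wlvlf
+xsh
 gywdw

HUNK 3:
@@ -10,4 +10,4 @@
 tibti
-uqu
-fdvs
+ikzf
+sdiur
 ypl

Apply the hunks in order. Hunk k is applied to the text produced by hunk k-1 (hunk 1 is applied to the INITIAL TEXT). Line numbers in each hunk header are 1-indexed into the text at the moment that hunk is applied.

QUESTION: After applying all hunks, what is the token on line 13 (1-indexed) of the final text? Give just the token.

Hunk 1: at line 7 remove [puvev] add [jvb,fpqri,tibti] -> 16 lines: ahqc zfgw jff uwzz asp syek gywdw jvb fpqri tibti uqu fdvs ypl cnar yds tqxi
Hunk 2: at line 3 remove [uwzz,asp,syek] add [rjq,wlvlf,xsh] -> 16 lines: ahqc zfgw jff rjq wlvlf xsh gywdw jvb fpqri tibti uqu fdvs ypl cnar yds tqxi
Hunk 3: at line 10 remove [uqu,fdvs] add [ikzf,sdiur] -> 16 lines: ahqc zfgw jff rjq wlvlf xsh gywdw jvb fpqri tibti ikzf sdiur ypl cnar yds tqxi
Final line 13: ypl

Answer: ypl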